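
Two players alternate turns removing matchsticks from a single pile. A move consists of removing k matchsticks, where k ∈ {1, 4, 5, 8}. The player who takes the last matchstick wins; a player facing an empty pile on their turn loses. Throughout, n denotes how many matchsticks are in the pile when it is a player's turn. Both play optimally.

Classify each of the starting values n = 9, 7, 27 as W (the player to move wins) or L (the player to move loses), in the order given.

9: L, 7: W, 27: L

Use the standard recursion: the mover loses at a terminal position; elsewhere, the mover wins exactly when some move hands the opponent an L position.
n=0: no move → L
n=1: reaches L-position 0 → W
n=2: only reaches 1(W), which is W → L
n=3: reaches L-position 2 → W
n=4: reaches L-position 0 → W
n=5: reaches L-position 0 → W
n=6: reaches L-position 2 → W
n=7: reaches L-position 2 → W
n=8: reaches L-position 0 → W
n=9: only reaches 8(W), 5(W), 4(W), 1(W), all W → L
n=10: reaches L-position 9 → W
n=11: only reaches 10(W), 7(W), 6(W), 3(W), all W → L
n=12: reaches L-position 11 → W
n=13: reaches L-position 9 → W
n=14: reaches L-position 9 → W
n=15: reaches L-position 11 → W
n=16: reaches L-position 11 → W
n=17: reaches L-position 9 → W
n=18: only reaches 17(W), 14(W), 13(W), 10(W), all W → L
n=19: reaches L-position 18 → W
n=20: only reaches 19(W), 16(W), 15(W), 12(W), all W → L
n=21: reaches L-position 20 → W
n=22: reaches L-position 18 → W
n=23: reaches L-position 18 → W
n=24: reaches L-position 20 → W
n=25: reaches L-position 20 → W
n=26: reaches L-position 18 → W
n=27: only reaches 26(W), 23(W), 22(W), 19(W), all W → L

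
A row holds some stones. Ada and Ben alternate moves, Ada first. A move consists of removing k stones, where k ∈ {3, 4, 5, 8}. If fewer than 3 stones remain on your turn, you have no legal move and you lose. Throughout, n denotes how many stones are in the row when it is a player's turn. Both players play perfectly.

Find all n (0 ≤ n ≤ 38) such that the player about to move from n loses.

0, 1, 2, 11, 12, 13, 22, 23, 24, 33, 34, 35

Use the standard recursion: the mover loses at a terminal position; elsewhere, the mover wins exactly when some move hands the opponent an L position.
n=0: no move → L
n=1: no move → L
n=2: no move → L
n=3: reaches L-position 0 → W
n=4: reaches L-position 1 → W
n=5: reaches L-position 2 → W
n=6: reaches L-position 2 → W
n=7: reaches L-position 2 → W
n=8: reaches L-position 0 → W
n=9: reaches L-position 1 → W
n=10: reaches L-position 2 → W
n=11: only reaches 8(W), 7(W), 6(W), 3(W), all W → L
n=12: only reaches 9(W), 8(W), 7(W), 4(W), all W → L
n=13: only reaches 10(W), 9(W), 8(W), 5(W), all W → L
n=14: reaches L-position 11 → W
n=15: reaches L-position 12 → W
n=16: reaches L-position 13 → W
n=17: reaches L-position 13 → W
n=18: reaches L-position 13 → W
n=19: reaches L-position 11 → W
n=20: reaches L-position 12 → W
n=21: reaches L-position 13 → W
n=22: only reaches 19(W), 18(W), 17(W), 14(W), all W → L
n=23: only reaches 20(W), 19(W), 18(W), 15(W), all W → L
n=24: only reaches 21(W), 20(W), 19(W), 16(W), all W → L
n=25: reaches L-position 22 → W
n=26: reaches L-position 23 → W
n=27: reaches L-position 24 → W
n=28: reaches L-position 24 → W
n=29: reaches L-position 24 → W
n=30: reaches L-position 22 → W
n=31: reaches L-position 23 → W
n=32: reaches L-position 24 → W
n=33: only reaches 30(W), 29(W), 28(W), 25(W), all W → L
n=34: only reaches 31(W), 30(W), 29(W), 26(W), all W → L
n=35: only reaches 32(W), 31(W), 30(W), 27(W), all W → L
n=36: reaches L-position 33 → W
n=37: reaches L-position 34 → W
n=38: reaches L-position 35 → W
The losing starting values of n are exactly the entries labelled L in this table (12 of them).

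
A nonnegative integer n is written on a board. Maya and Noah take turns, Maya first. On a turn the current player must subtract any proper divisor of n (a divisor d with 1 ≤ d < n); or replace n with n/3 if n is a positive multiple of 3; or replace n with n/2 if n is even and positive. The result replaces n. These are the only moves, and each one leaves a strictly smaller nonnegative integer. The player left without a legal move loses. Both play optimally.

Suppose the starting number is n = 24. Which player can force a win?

Build the W/L table. Terminal = L. A non-terminal position is W if it has a move to some L; otherwise it is L.
n=0: no move → L
n=1: no move → L
n=2: →1(L), so W
n=3: →1(L), so W
n=4: →2(W), 3(W) — all W, so L
n=5: →4(L), so W
n=6: →4(L), so W
n=7: →6(W) only, which is W, so L
n=8: →4(L), so W
n=9: →3(W), 6(W), 8(W) — all W, so L
n=10: →9(L), so W
n=11: →10(W) only, which is W, so L
n=12: →4(L), so W
n=13: →12(W) only, which is W, so L
n=14: →7(L), so W
n=15: →5(W), 10(W), 12(W), 14(W) — all W, so L
n=16: →15(L), so W
n=17: →16(W) only, which is W, so L
n=18: →9(L), so W
n=19: →18(W) only, which is W, so L
n=20: →15(L), so W
n=21: →7(L), so W
n=22: →11(L), so W
n=23: →22(W) only, which is W, so L
n=24: →23(L), so W
The starting position 24 is W: Maya should move to 23, handing over an L position.

Maya wins.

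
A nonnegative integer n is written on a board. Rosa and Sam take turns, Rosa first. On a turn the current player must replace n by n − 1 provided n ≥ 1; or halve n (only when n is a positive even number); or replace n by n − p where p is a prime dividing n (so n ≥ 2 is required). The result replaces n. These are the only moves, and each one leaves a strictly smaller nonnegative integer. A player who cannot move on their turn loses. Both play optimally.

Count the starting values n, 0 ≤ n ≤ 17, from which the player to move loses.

Work bottom-up. With no move the player to move loses. Otherwise the position is W if at least one move leads to an L position for the opponent, and L if every move leads to a W.
n=0: no move → L
n=1: W (go to 0, an L position)
n=2: W (go to 0, an L position)
n=3: W (go to 0, an L position)
n=4: L (options 2(W), 3(W) are all W)
n=5: W (go to 0, an L position)
n=6: W (go to 4, an L position)
n=7: W (go to 0, an L position)
n=8: W (go to 4, an L position)
n=9: L (options 6(W), 8(W) are all W)
n=10: W (go to 9, an L position)
n=11: W (go to 0, an L position)
n=12: W (go to 9, an L position)
n=13: W (go to 0, an L position)
n=14: L (options 7(W), 12(W), 13(W) are all W)
n=15: W (go to 14, an L position)
n=16: W (go to 14, an L position)
n=17: W (go to 0, an L position)
L entries with 0 ≤ n ≤ 17: n = 0, 4, 9, 14; that makes 4.

4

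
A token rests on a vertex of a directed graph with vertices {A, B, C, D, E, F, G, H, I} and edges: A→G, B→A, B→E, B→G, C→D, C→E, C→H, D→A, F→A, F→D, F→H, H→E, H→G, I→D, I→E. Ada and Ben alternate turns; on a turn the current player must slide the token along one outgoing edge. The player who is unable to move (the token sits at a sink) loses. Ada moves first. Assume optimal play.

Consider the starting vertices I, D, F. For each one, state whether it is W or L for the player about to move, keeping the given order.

Use the standard recursion: the mover loses at a terminal position; elsewhere, the mover wins exactly when some move hands the opponent an L position.
Every edge goes from a vertex to one that appears earlier in the order E, G, A, H, D, B, I, F, C, so processing vertices in that order labels each vertex after all of its successors.
E: no outgoing edge → L
G: no outgoing edge → L
A: reaches L-position G → W
H: reaches L-position G → W
D: only reaches A(W), which is W → L
B: reaches L-position G → W
I: reaches L-position D → W
F: reaches L-position D → W
C: reaches L-position D → W

I: W, D: L, F: W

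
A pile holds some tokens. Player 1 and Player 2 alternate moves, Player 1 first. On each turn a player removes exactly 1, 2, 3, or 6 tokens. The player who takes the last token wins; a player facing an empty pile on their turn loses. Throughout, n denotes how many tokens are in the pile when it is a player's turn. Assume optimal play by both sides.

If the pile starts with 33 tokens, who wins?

Player 1 wins.

Build the W/L table. Terminal = L. A non-terminal position is W if it has a move to some L; otherwise it is L.
n=0: no move → L
n=1: W (go to 0, an L position)
n=2: W (go to 0, an L position)
n=3: W (go to 0, an L position)
n=4: L (options 3(W), 2(W), 1(W) are all W)
n=5: W (go to 4, an L position)
n=6: W (go to 4, an L position)
n=7: W (go to 4, an L position)
n=8: L (options 7(W), 6(W), 5(W), 2(W) are all W)
n=9: W (go to 8, an L position)
n=10: W (go to 8, an L position)
n=11: W (go to 8, an L position)
n=12: L (options 11(W), 10(W), 9(W), 6(W) are all W)
n=13: W (go to 12, an L position)
n=14: W (go to 12, an L position)
n=15: W (go to 12, an L position)
n=16: L (options 15(W), 14(W), 13(W), 10(W) are all W)
n=17: W (go to 16, an L position)
n=18: W (go to 16, an L position)
n=19: W (go to 16, an L position)
n=20: L (options 19(W), 18(W), 17(W), 14(W) are all W)
n=21: W (go to 20, an L position)
n=22: W (go to 20, an L position)
n=23: W (go to 20, an L position)
n=24: L (options 23(W), 22(W), 21(W), 18(W) are all W)
n=25: W (go to 24, an L position)
n=26: W (go to 24, an L position)
n=27: W (go to 24, an L position)
n=28: L (options 27(W), 26(W), 25(W), 22(W) are all W)
n=29: W (go to 28, an L position)
n=30: W (go to 28, an L position)
n=31: W (go to 28, an L position)
n=32: L (options 31(W), 30(W), 29(W), 26(W) are all W)
n=33: W (go to 32, an L position)
The starting position 33 is W: Player 1 should remove 1, leaving 32, handing over an L position.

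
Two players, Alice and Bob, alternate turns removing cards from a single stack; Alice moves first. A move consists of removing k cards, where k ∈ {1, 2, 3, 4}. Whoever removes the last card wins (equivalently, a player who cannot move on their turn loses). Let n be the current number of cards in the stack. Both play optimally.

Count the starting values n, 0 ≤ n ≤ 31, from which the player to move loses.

Build the W/L table. Terminal = L. A non-terminal position is W if it has a move to some L; otherwise it is L.
n=0: no move → L
n=1: can move to 0, which is L ⇒ W
n=2: can move to 0, which is L ⇒ W
n=3: can move to 0, which is L ⇒ W
n=4: can move to 0, which is L ⇒ W
n=5: moves to 4(W), 3(W), 2(W), 1(W); every one is W ⇒ L
n=6: can move to 5, which is L ⇒ W
n=7: can move to 5, which is L ⇒ W
n=8: can move to 5, which is L ⇒ W
n=9: can move to 5, which is L ⇒ W
n=10: moves to 9(W), 8(W), 7(W), 6(W); every one is W ⇒ L
n=11: can move to 10, which is L ⇒ W
n=12: can move to 10, which is L ⇒ W
n=13: can move to 10, which is L ⇒ W
n=14: can move to 10, which is L ⇒ W
n=15: moves to 14(W), 13(W), 12(W), 11(W); every one is W ⇒ L
n=16: can move to 15, which is L ⇒ W
n=17: can move to 15, which is L ⇒ W
n=18: can move to 15, which is L ⇒ W
n=19: can move to 15, which is L ⇒ W
n=20: moves to 19(W), 18(W), 17(W), 16(W); every one is W ⇒ L
n=21: can move to 20, which is L ⇒ W
n=22: can move to 20, which is L ⇒ W
n=23: can move to 20, which is L ⇒ W
n=24: can move to 20, which is L ⇒ W
n=25: moves to 24(W), 23(W), 22(W), 21(W); every one is W ⇒ L
n=26: can move to 25, which is L ⇒ W
n=27: can move to 25, which is L ⇒ W
n=28: can move to 25, which is L ⇒ W
n=29: can move to 25, which is L ⇒ W
n=30: moves to 29(W), 28(W), 27(W), 26(W); every one is W ⇒ L
n=31: can move to 30, which is L ⇒ W
L entries with 0 ≤ n ≤ 31: n = 0, 5, 10, 15, 20, 25, 30; that makes 7.

7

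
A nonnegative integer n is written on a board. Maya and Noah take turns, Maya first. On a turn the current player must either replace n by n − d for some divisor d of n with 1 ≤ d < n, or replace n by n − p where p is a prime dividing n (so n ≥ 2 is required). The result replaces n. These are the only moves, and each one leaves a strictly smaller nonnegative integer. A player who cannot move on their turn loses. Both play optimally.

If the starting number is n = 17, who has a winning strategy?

Classify positions by backward induction: terminal positions (no move available) are L. From any other position, the mover wins iff some move reaches an L.
n=0: no move → L
n=1: no move → L
n=2: W (go to 0, an L position)
n=3: W (go to 0, an L position)
n=4: L (options 2(W), 3(W) are all W)
n=5: W (go to 0, an L position)
n=6: W (go to 4, an L position)
n=7: W (go to 0, an L position)
n=8: W (go to 4, an L position)
n=9: L (options 6(W), 8(W) are all W)
n=10: W (go to 9, an L position)
n=11: W (go to 0, an L position)
n=12: W (go to 9, an L position)
n=13: W (go to 0, an L position)
n=14: L (options 7(W), 12(W), 13(W) are all W)
n=15: W (go to 14, an L position)
n=16: W (go to 14, an L position)
n=17: W (go to 0, an L position)
The starting position 17 is W: Maya should move to 0, handing over an L position.

Maya wins.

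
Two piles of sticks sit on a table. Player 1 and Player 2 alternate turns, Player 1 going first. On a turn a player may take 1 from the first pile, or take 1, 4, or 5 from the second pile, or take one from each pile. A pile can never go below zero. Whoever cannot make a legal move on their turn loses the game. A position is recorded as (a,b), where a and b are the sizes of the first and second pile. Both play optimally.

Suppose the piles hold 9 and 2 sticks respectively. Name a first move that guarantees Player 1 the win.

Use the standard recursion: the mover loses at a terminal position; elsewhere, the mover wins exactly when some move hands the opponent an L position.
No move ever increases a pile, so every position that can arise here has a ≤ 9 and b ≤ 2; it is enough to label the cells with 0 ≤ a ≤ 9 and 0 ≤ b ≤ 2.
Every move lowers a or b (never raises either), so fill the grid row by row in increasing a, and left to right within a row: each cell's successors are then already labelled.
      b=0  b=1  b=2
a=0:    L    W    L
a=1:    W    W    W
a=2:    L    W    L
a=3:    W    W    W
a=4:    L    W    L
a=5:    W    W    W
a=6:    L    W    L
a=7:    W    W    W
a=8:    L    W    L
a=9:    W    W    W
Cells with no legal move (terminal, hence L): (0,0).
The remaining L cells, each justified by listing all of its moves:
(0,2): the only move is to (0,1)(W), a W ⇒ L
(2,0): the only move is to (1,0)(W), a W ⇒ L
(2,2): moves to (1,2)(W), (2,1)(W), (1,1)(W); every one is W ⇒ L
(4,0): the only move is to (3,0)(W), a W ⇒ L
(4,2): moves to (3,2)(W), (4,1)(W), (3,1)(W); every one is W ⇒ L
(6,0): the only move is to (5,0)(W), a W ⇒ L
(6,2): moves to (5,2)(W), (6,1)(W), (5,1)(W); every one is W ⇒ L
(8,0): the only move is to (7,0)(W), a W ⇒ L
(8,2): moves to (7,2)(W), (8,1)(W), (7,1)(W); every one is W ⇒ L
Every other cell has at least one move into one of the L cells above, so it is W.
From (9,2), the L positions reachable in one move are: (8,2).

Move to (8,2).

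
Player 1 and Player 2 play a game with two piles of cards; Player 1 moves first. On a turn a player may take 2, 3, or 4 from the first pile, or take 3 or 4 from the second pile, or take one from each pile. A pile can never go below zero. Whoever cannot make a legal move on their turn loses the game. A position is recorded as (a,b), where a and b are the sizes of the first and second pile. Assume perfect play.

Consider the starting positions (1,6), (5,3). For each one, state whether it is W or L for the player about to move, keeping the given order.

(1,6): L, (5,3): W

Positions with no move are L. A position that does have a move is losing for the player to move precisely when every available move leads to a winning position for the opponent. Fill in the labels:
No move ever increases a pile, so every position that can arise here has a ≤ 5 and b ≤ 6; it is enough to label the cells with 0 ≤ a ≤ 5 and 0 ≤ b ≤ 6.
Every move lowers a or b (never raises either), so fill the grid row by row in increasing a, and left to right within a row: each cell's successors are then already labelled.
      b=0  b=1  b=2  b=3  b=4  b=5  b=6
a=0:    L    L    L    W    W    W    W
a=1:    L    W    W    W    W    L    L
a=2:    W    W    W    L    L    L    W
a=3:    W    W    W    L    W    W    W
a=4:    W    W    W    W    W    W    W
a=5:    W    L    L    W    W    W    W
Cells with no legal move (terminal, hence L): (0,0), (0,1), (0,2), (1,0).
The remaining L cells, each justified by listing all of its moves:
(1,5): →(1,2)(W), (1,1)(W), (0,4)(W) — all W, so L
(1,6): →(1,3)(W), (1,2)(W), (0,5)(W) — all W, so L
(2,3): →(0,3)(W), (2,0)(W), (1,2)(W) — all W, so L
(2,4): →(0,4)(W), (2,1)(W), (2,0)(W), (1,3)(W) — all W, so L
(2,5): →(0,5)(W), (2,2)(W), (2,1)(W), (1,4)(W) — all W, so L
(3,3): →(1,3)(W), (0,3)(W), (3,0)(W), (2,2)(W) — all W, so L
(5,1): →(3,1)(W), (2,1)(W), (1,1)(W), (4,0)(W) — all W, so L
(5,2): →(3,2)(W), (2,2)(W), (1,2)(W), (4,1)(W) — all W, so L
Every other cell has at least one move into one of the L cells above, so it is W.
(1,6): one of the L cells justified above, so L
(5,3): the move to (3,3) reaches an L cell, so W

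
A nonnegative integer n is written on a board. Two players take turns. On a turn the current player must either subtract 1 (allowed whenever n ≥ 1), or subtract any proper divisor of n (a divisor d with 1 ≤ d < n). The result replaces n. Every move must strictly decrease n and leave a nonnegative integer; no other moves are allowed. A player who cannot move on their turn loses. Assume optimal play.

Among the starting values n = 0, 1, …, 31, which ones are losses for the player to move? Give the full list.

Classify positions by backward induction: terminal positions (no move available) are L. From any other position, the mover wins iff some move reaches an L.
n=0: no move → L
n=1: →0(L), so W
n=2: →1(W) only, which is W, so L
n=3: →2(L), so W
n=4: →2(L), so W
n=5: →4(W) only, which is W, so L
n=6: →5(L), so W
n=7: →6(W) only, which is W, so L
n=8: →7(L), so W
n=9: →6(W), 8(W) — all W, so L
n=10: →5(L), so W
n=11: →10(W) only, which is W, so L
n=12: →9(L), so W
n=13: →12(W) only, which is W, so L
n=14: →7(L), so W
n=15: →10(W), 12(W), 14(W) — all W, so L
n=16: →15(L), so W
n=17: →16(W) only, which is W, so L
n=18: →9(L), so W
n=19: →18(W) only, which is W, so L
n=20: →15(L), so W
n=21: →14(W), 18(W), 20(W) — all W, so L
n=22: →11(L), so W
n=23: →22(W) only, which is W, so L
n=24: →21(L), so W
n=25: →20(W), 24(W) — all W, so L
n=26: →13(L), so W
n=27: →18(W), 24(W), 26(W) — all W, so L
n=28: →21(L), so W
n=29: →28(W) only, which is W, so L
n=30: →15(L), so W
n=31: →30(W) only, which is W, so L
The losing starting values of n are exactly the entries labelled L in this table (16 of them).

0, 2, 5, 7, 9, 11, 13, 15, 17, 19, 21, 23, 25, 27, 29, 31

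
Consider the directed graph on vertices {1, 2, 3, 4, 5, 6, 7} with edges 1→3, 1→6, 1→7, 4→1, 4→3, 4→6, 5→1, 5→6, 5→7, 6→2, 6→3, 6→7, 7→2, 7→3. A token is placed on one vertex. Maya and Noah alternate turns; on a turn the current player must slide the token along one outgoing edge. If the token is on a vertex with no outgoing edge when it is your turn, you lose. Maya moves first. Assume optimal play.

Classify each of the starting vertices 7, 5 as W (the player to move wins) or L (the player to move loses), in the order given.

Work bottom-up. With no move the player to move loses. Otherwise the position is W if at least one move leads to an L position for the opponent, and L if every move leads to a W.
Every edge goes from a vertex to one that appears earlier in the order 2, 3, 7, 6, 1, 4, 5, so processing vertices in that order labels each vertex after all of its successors.
2: no outgoing edge → L
3: no outgoing edge → L
7: can move to 3, which is L ⇒ W
6: can move to 3, which is L ⇒ W
1: can move to 3, which is L ⇒ W
4: can move to 3, which is L ⇒ W
5: moves to 1(W), 6(W), 7(W); every one is W ⇒ L

7: W, 5: L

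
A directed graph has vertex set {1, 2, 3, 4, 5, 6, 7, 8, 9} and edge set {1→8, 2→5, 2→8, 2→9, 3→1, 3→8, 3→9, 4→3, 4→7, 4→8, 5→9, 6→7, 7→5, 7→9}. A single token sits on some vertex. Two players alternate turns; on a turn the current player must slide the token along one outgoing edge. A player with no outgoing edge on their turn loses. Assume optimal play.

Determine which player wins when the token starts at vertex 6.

The second player wins.

Label each position W (a win for the player to move) or L (a loss). A position with no legal move is L; any other position is W exactly when some move reaches an L, and L when every move reaches a W.
Every edge goes from a vertex to one that appears earlier in the order 9, 8, 5, 7, 2, 1, 3, 4, 6, so processing vertices in that order labels each vertex after all of its successors.
9: no outgoing edge → L
8: no outgoing edge → L
5: can move to 9, which is L ⇒ W
7: can move to 9, which is L ⇒ W
2: can move to 8, which is L ⇒ W
1: can move to 8, which is L ⇒ W
3: can move to 8, which is L ⇒ W
4: can move to 8, which is L ⇒ W
6: the only move is to 7(W), a W ⇒ L
The starting position 6 is L: whatever the player to move does, the opponent receives a W position.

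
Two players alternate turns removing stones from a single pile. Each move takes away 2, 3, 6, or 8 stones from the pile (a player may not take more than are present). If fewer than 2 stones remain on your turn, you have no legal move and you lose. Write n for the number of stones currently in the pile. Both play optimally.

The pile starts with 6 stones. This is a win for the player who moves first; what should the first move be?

Compute win/loss labels from the base case upward. A position with no move is L. Any other position is W if it can reach an L in one move, else L.
n=0: no move → L
n=1: no move → L
n=2: reaches L-position 0 → W
n=3: reaches L-position 1 → W
n=4: reaches L-position 1 → W
n=5: only reaches 3(W), 2(W), all W → L
n=6: reaches L-position 0 → W
From 6, the L positions reachable in one move are: 0.

Remove 6, leaving 0.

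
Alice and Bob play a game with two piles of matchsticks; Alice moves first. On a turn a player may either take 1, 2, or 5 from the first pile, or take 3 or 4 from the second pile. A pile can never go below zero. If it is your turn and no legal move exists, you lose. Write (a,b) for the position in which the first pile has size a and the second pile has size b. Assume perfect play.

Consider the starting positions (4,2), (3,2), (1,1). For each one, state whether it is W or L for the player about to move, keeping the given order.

(4,2): W, (3,2): L, (1,1): W

Positions with no move are L. A position that does have a move is losing for the player to move precisely when every available move leads to a winning position for the opponent. Fill in the labels:
No move ever increases a pile, so every position that can arise here has a ≤ 4 and b ≤ 2; it is enough to label the cells with 0 ≤ a ≤ 4 and 0 ≤ b ≤ 2.
Every move lowers a or b (never raises either), so fill the grid row by row in increasing a, and left to right within a row: each cell's successors are then already labelled.
      b=0  b=1  b=2
a=0:    L    L    L
a=1:    W    W    W
a=2:    W    W    W
a=3:    L    L    L
a=4:    W    W    W
Cells with no legal move (terminal, hence L): (0,0), (0,1), (0,2).
The remaining L cells, each justified by listing all of its moves:
(3,0): L (options (2,0)(W), (1,0)(W) are all W)
(3,1): L (options (2,1)(W), (1,1)(W) are all W)
(3,2): L (options (2,2)(W), (1,2)(W) are all W)
Every other cell has at least one move into one of the L cells above, so it is W.
(4,2): the move to (3,2) reaches an L cell, so W
(3,2): one of the L cells justified above, so L
(1,1): the move to (0,1) reaches an L cell, so W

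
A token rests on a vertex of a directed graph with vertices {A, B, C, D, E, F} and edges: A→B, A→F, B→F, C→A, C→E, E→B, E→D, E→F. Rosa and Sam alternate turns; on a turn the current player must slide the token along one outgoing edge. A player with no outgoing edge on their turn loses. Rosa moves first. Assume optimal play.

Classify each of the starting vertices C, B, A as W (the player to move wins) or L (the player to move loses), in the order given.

Classify positions by backward induction: terminal positions (no move available) are L. From any other position, the mover wins iff some move reaches an L.
Every edge goes from a vertex to one that appears earlier in the order F, D, B, E, A, C, so processing vertices in that order labels each vertex after all of its successors.
F: no outgoing edge → L
D: no outgoing edge → L
B: reaches L-position F → W
E: reaches L-position D → W
A: reaches L-position F → W
C: only reaches A(W), E(W), all W → L

C: L, B: W, A: W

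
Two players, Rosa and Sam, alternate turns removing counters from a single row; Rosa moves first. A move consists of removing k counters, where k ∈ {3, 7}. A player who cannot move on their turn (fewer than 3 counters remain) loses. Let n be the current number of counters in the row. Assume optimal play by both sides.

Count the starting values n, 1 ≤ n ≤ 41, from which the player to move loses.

Compute win/loss labels from the base case upward. A position with no move is L. Any other position is W if it can reach an L in one move, else L.
n=0: no move → L
n=1: no move → L
n=2: no move → L
n=3: W (go to 0, an L position)
n=4: W (go to 1, an L position)
n=5: W (go to 2, an L position)
n=6: L (sole option 3(W) is W)
n=7: W (go to 0, an L position)
n=8: W (go to 1, an L position)
n=9: W (go to 6, an L position)
n=10: L (options 7(W), 3(W) are all W)
n=11: L (options 8(W), 4(W) are all W)
n=12: L (options 9(W), 5(W) are all W)
n=13: W (go to 10, an L position)
n=14: W (go to 11, an L position)
n=15: W (go to 12, an L position)
n=16: L (options 13(W), 9(W) are all W)
n=17: W (go to 10, an L position)
n=18: W (go to 11, an L position)
n=19: W (go to 16, an L position)
n=20: L (options 17(W), 13(W) are all W)
n=21: L (options 18(W), 14(W) are all W)
n=22: L (options 19(W), 15(W) are all W)
n=23: W (go to 20, an L position)
n=24: W (go to 21, an L position)
n=25: W (go to 22, an L position)
n=26: L (options 23(W), 19(W) are all W)
n=27: W (go to 20, an L position)
n=28: W (go to 21, an L position)
n=29: W (go to 26, an L position)
n=30: L (options 27(W), 23(W) are all W)
n=31: L (options 28(W), 24(W) are all W)
n=32: L (options 29(W), 25(W) are all W)
n=33: W (go to 30, an L position)
n=34: W (go to 31, an L position)
n=35: W (go to 32, an L position)
n=36: L (options 33(W), 29(W) are all W)
n=37: W (go to 30, an L position)
n=38: W (go to 31, an L position)
n=39: W (go to 36, an L position)
n=40: L (options 37(W), 33(W) are all W)
n=41: L (options 38(W), 34(W) are all W)
L entries with 1 ≤ n ≤ 41 (n=0 is outside the asked range and is not counted): n = 1, 2, 6, 10, 11, 12, 16, 20, 21, 22, 26, 30, 31, 32, 36, 40, 41; that makes 17.

17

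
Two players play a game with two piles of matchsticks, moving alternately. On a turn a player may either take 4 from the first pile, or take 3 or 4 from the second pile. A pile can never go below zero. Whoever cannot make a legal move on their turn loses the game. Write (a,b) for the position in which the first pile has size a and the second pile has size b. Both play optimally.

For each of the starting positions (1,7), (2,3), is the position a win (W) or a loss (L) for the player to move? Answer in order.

(1,7): L, (2,3): W

Build the W/L table. Terminal = L. A non-terminal position is W if it has a move to some L; otherwise it is L.
No move ever increases a pile, so every position that can arise here has a ≤ 2 and b ≤ 7; it is enough to label the cells with 0 ≤ a ≤ 2 and 0 ≤ b ≤ 7.
Every move lowers a or b (never raises either), so fill the grid row by row in increasing a, and left to right within a row: each cell's successors are then already labelled.
      b=0  b=1  b=2  b=3  b=4  b=5  b=6  b=7
a=0:    L    L    L    W    W    W    W    L
a=1:    L    L    L    W    W    W    W    L
a=2:    L    L    L    W    W    W    W    L
Cells with no legal move (terminal, hence L): (0,0), (0,1), (0,2), (1,0), (1,1), (1,2), (2,0), (2,1), (2,2).
The remaining L cells, each justified by listing all of its moves:
(0,7): L (options (0,4)(W), (0,3)(W) are all W)
(1,7): L (options (1,4)(W), (1,3)(W) are all W)
(2,7): L (options (2,4)(W), (2,3)(W) are all W)
Every other cell has at least one move into one of the L cells above, so it is W.
(1,7): one of the L cells justified above, so L
(2,3): the move to (2,0) reaches an L cell, so W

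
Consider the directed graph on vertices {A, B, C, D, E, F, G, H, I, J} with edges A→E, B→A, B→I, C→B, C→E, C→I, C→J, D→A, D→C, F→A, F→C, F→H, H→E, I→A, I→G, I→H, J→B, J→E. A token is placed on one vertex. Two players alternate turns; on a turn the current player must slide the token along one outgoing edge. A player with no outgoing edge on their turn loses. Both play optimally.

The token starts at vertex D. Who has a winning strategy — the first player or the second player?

The second player wins.

Compute win/loss labels from the base case upward. A position with no move is L. Any other position is W if it can reach an L in one move, else L.
Every edge goes from a vertex to one that appears earlier in the order E, G, H, A, I, B, J, C, D, F, so processing vertices in that order labels each vertex after all of its successors.
E: no outgoing edge → L
G: no outgoing edge → L
H: can move to E, which is L ⇒ W
A: can move to E, which is L ⇒ W
I: can move to G, which is L ⇒ W
B: moves to I(W), A(W); every one is W ⇒ L
J: can move to B, which is L ⇒ W
C: can move to B, which is L ⇒ W
D: moves to C(W), A(W); every one is W ⇒ L
F: moves to C(W), A(W), H(W); every one is W ⇒ L
Every move from D reaches a W position, so the mover loses.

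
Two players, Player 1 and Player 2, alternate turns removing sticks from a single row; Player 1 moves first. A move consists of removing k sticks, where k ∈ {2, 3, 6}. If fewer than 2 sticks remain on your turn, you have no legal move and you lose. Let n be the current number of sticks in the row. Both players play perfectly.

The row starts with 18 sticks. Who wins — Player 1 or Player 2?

Player 2 wins.

Positions with no move are L. A position that does have a move is losing for the player to move precisely when every available move leads to a winning position for the opponent. Fill in the labels:
n=0: no move → L
n=1: no move → L
n=2: W (go to 0, an L position)
n=3: W (go to 1, an L position)
n=4: W (go to 1, an L position)
n=5: L (options 3(W), 2(W) are all W)
n=6: W (go to 0, an L position)
n=7: W (go to 5, an L position)
n=8: W (go to 5, an L position)
n=9: L (options 7(W), 6(W), 3(W) are all W)
n=10: L (options 8(W), 7(W), 4(W) are all W)
n=11: W (go to 9, an L position)
n=12: W (go to 10, an L position)
n=13: W (go to 10, an L position)
n=14: L (options 12(W), 11(W), 8(W) are all W)
n=15: W (go to 9, an L position)
n=16: W (go to 14, an L position)
n=17: W (go to 14, an L position)
n=18: L (options 16(W), 15(W), 12(W) are all W)
Every move from 18 reaches a W position, so the mover loses.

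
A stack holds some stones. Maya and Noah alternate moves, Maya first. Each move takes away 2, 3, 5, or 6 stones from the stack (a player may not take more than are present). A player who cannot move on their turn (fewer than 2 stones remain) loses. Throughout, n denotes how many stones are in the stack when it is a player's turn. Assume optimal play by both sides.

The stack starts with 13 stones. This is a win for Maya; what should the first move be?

Compute win/loss labels from the base case upward. A position with no move is L. Any other position is W if it can reach an L in one move, else L.
n=0: no move → L
n=1: no move → L
n=2: reaches L-position 0 → W
n=3: reaches L-position 1 → W
n=4: reaches L-position 1 → W
n=5: reaches L-position 0 → W
n=6: reaches L-position 1 → W
n=7: reaches L-position 1 → W
n=8: only reaches 6(W), 5(W), 3(W), 2(W), all W → L
n=9: only reaches 7(W), 6(W), 4(W), 3(W), all W → L
n=10: reaches L-position 8 → W
n=11: reaches L-position 9 → W
n=12: reaches L-position 9 → W
n=13: reaches L-position 8 → W
From 13, the L positions reachable in one move are: 8.

Remove 5, leaving 8.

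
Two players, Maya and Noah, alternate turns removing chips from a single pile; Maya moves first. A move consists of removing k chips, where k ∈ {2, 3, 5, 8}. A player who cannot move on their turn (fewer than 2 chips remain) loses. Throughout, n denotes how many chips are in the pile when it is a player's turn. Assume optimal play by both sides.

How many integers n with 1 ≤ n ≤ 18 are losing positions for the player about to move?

Label each position W (a win for the player to move) or L (a loss). A position with no legal move is L; any other position is W exactly when some move reaches an L, and L when every move reaches a W.
n=0: no move → L
n=1: no move → L
n=2: can move to 0, which is L ⇒ W
n=3: can move to 1, which is L ⇒ W
n=4: can move to 1, which is L ⇒ W
n=5: can move to 0, which is L ⇒ W
n=6: can move to 1, which is L ⇒ W
n=7: moves to 5(W), 4(W), 2(W); every one is W ⇒ L
n=8: can move to 0, which is L ⇒ W
n=9: can move to 7, which is L ⇒ W
n=10: can move to 7, which is L ⇒ W
n=11: moves to 9(W), 8(W), 6(W), 3(W); every one is W ⇒ L
n=12: can move to 7, which is L ⇒ W
n=13: can move to 11, which is L ⇒ W
n=14: can move to 11, which is L ⇒ W
n=15: can move to 7, which is L ⇒ W
n=16: can move to 11, which is L ⇒ W
n=17: moves to 15(W), 14(W), 12(W), 9(W); every one is W ⇒ L
n=18: moves to 16(W), 15(W), 13(W), 10(W); every one is W ⇒ L
L entries with 1 ≤ n ≤ 18 (n=0 is outside the asked range and is not counted): n = 1, 7, 11, 17, 18; that makes 5.

5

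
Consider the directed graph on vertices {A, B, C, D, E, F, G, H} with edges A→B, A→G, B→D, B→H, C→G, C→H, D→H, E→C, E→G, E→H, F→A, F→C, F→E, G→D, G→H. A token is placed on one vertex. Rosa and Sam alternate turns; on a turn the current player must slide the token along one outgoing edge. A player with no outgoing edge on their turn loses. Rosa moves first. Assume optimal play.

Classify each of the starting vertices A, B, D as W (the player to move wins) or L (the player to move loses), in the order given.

Use the standard recursion: the mover loses at a terminal position; elsewhere, the mover wins exactly when some move hands the opponent an L position.
Every edge goes from a vertex to one that appears earlier in the order H, D, G, C, B, E, A, F, so processing vertices in that order labels each vertex after all of its successors.
H: no outgoing edge → L
D: can move to H, which is L ⇒ W
G: can move to H, which is L ⇒ W
C: can move to H, which is L ⇒ W
B: can move to H, which is L ⇒ W
E: can move to H, which is L ⇒ W
A: moves to B(W), G(W); every one is W ⇒ L
F: can move to A, which is L ⇒ W

A: L, B: W, D: W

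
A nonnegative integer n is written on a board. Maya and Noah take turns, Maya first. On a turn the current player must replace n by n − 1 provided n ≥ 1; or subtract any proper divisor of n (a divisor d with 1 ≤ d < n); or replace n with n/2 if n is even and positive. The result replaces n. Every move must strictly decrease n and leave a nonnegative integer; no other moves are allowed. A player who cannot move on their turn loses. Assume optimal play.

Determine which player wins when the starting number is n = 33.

Classify positions by backward induction: terminal positions (no move available) are L. From any other position, the mover wins iff some move reaches an L.
n=0: no move → L
n=1: can move to 0, which is L ⇒ W
n=2: the only move is to 1(W), a W ⇒ L
n=3: can move to 2, which is L ⇒ W
n=4: can move to 2, which is L ⇒ W
n=5: the only move is to 4(W), a W ⇒ L
n=6: can move to 5, which is L ⇒ W
n=7: the only move is to 6(W), a W ⇒ L
n=8: can move to 7, which is L ⇒ W
n=9: moves to 6(W), 8(W); every one is W ⇒ L
n=10: can move to 5, which is L ⇒ W
n=11: the only move is to 10(W), a W ⇒ L
n=12: can move to 9, which is L ⇒ W
n=13: the only move is to 12(W), a W ⇒ L
n=14: can move to 7, which is L ⇒ W
n=15: moves to 10(W), 12(W), 14(W); every one is W ⇒ L
n=16: can move to 15, which is L ⇒ W
n=17: the only move is to 16(W), a W ⇒ L
n=18: can move to 9, which is L ⇒ W
n=19: the only move is to 18(W), a W ⇒ L
n=20: can move to 15, which is L ⇒ W
n=21: moves to 14(W), 18(W), 20(W); every one is W ⇒ L
n=22: can move to 11, which is L ⇒ W
n=23: the only move is to 22(W), a W ⇒ L
n=24: can move to 21, which is L ⇒ W
n=25: moves to 20(W), 24(W); every one is W ⇒ L
n=26: can move to 13, which is L ⇒ W
n=27: moves to 18(W), 24(W), 26(W); every one is W ⇒ L
n=28: can move to 21, which is L ⇒ W
n=29: the only move is to 28(W), a W ⇒ L
n=30: can move to 15, which is L ⇒ W
n=31: the only move is to 30(W), a W ⇒ L
n=32: can move to 31, which is L ⇒ W
n=33: moves to 22(W), 30(W), 32(W); every one is W ⇒ L
Every move from 33 reaches a W position, so the mover loses.

Noah wins.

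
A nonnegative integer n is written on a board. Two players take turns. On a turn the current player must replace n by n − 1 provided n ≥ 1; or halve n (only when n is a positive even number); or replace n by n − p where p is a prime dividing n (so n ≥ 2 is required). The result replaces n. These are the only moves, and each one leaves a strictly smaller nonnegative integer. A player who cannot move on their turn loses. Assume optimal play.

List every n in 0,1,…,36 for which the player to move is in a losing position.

0, 4, 9, 14, 20, 24, 30, 34

Classify positions by backward induction: terminal positions (no move available) are L. From any other position, the mover wins iff some move reaches an L.
n=0: no move → L
n=1: reaches L-position 0 → W
n=2: reaches L-position 0 → W
n=3: reaches L-position 0 → W
n=4: only reaches 2(W), 3(W), all W → L
n=5: reaches L-position 0 → W
n=6: reaches L-position 4 → W
n=7: reaches L-position 0 → W
n=8: reaches L-position 4 → W
n=9: only reaches 6(W), 8(W), all W → L
n=10: reaches L-position 9 → W
n=11: reaches L-position 0 → W
n=12: reaches L-position 9 → W
n=13: reaches L-position 0 → W
n=14: only reaches 7(W), 12(W), 13(W), all W → L
n=15: reaches L-position 14 → W
n=16: reaches L-position 14 → W
n=17: reaches L-position 0 → W
n=18: reaches L-position 9 → W
n=19: reaches L-position 0 → W
n=20: only reaches 10(W), 15(W), 18(W), 19(W), all W → L
n=21: reaches L-position 14 → W
n=22: reaches L-position 20 → W
n=23: reaches L-position 0 → W
n=24: only reaches 12(W), 21(W), 22(W), 23(W), all W → L
n=25: reaches L-position 20 → W
n=26: reaches L-position 24 → W
n=27: reaches L-position 24 → W
n=28: reaches L-position 14 → W
n=29: reaches L-position 0 → W
n=30: only reaches 15(W), 25(W), 27(W), 28(W), 29(W), all W → L
n=31: reaches L-position 0 → W
n=32: reaches L-position 30 → W
n=33: reaches L-position 30 → W
n=34: only reaches 17(W), 32(W), 33(W), all W → L
n=35: reaches L-position 30 → W
n=36: reaches L-position 34 → W
Reading off the rows marked L gives the requested list; there are 8 such values of n.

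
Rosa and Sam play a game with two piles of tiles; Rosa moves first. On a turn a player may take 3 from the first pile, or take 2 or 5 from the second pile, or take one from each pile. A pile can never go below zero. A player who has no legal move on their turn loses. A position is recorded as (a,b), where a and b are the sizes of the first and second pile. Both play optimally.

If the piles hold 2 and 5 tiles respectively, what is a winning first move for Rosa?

Move to (2,3).

Use the standard recursion: the mover loses at a terminal position; elsewhere, the mover wins exactly when some move hands the opponent an L position.
No move ever increases a pile, so every position that can arise here has a ≤ 2 and b ≤ 5; it is enough to label the cells with 0 ≤ a ≤ 2 and 0 ≤ b ≤ 5.
Every move lowers a or b (never raises either), so fill the grid row by row in increasing a, and left to right within a row: each cell's successors are then already labelled.
      b=0  b=1  b=2  b=3  b=4  b=5
a=0:    L    L    W    W    L    W
a=1:    L    W    W    L    L    W
a=2:    L    W    W    L    W    W
Cells with no legal move (terminal, hence L): (0,0), (0,1), (1,0), (2,0).
The remaining L cells, each justified by listing all of its moves:
(0,4): →(0,2)(W) only, which is W, so L
(1,3): →(1,1)(W), (0,2)(W) — all W, so L
(1,4): →(1,2)(W), (0,3)(W) — all W, so L
(2,3): →(2,1)(W), (1,2)(W) — all W, so L
Every other cell has at least one move into one of the L cells above, so it is W.
From (2,5), the L positions reachable in one move are: (2,3), (2,0), (1,4). Any move reaching one of these is winning.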